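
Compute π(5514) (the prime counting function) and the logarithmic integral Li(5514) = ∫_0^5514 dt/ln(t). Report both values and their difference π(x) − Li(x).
π(5514) = 728;  Li(5514) ≈ 744.28;  π(x) − Li(x) ≈ -16.28.

Direct count of primes ≤ 5514 gives π(5514) = 728. Numerical evaluation of the logarithmic integral gives Li(5514) ≈ 744.28. The difference π(x) − Li(x) ≈ -16.28 is typically negative for small/moderate x (Li(x) overestimates), though Littlewood's theorem shows this sign changes infinitely often.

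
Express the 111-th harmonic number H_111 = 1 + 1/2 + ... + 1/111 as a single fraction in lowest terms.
H_111 = 813811190043550229600356295599093692454010452277/153803387341307877636928566091115101174034840640

Direct summation: H_111 = 1 + 1/2 + ... + 1/111. The least common denominator is lcm(1, ..., 111) = 8459186303771933270031071135011330564571916235200; over this denominator the numerator is 8459186303771933270031071135011330564571916235200 + 4229593151885966635015535567505665282285958117600 + 2819728767923977756677023711670443521523972078400 + 2114796575942983317507767783752832641142979058800 + 1691837260754386654006214227002266112914383247040 + 1409864383961988878338511855835221760761986039200 + 1208455186253133324290153019287332937795988033600 + 1057398287971491658753883891876416320571489529400 + 939909589307992585559007903890147840507990692800 + 845918630377193327003107113501133056457191623520 + 769016936706539388184642830455575505870174203200 + 704932191980994439169255927917610880380993019600 + 650706638751687174617774702693179274197839710400 + 604227593126566662145076509643666468897994016800 + 563945753584795551335404742334088704304794415680 + 528699143985745829376941945938208160285744764700 + 497599194339525486472415949118313562621877425600 + 469954794653996292779503951945073920253995346400 + 445220331777470172106898480790070029714311380800 + 422959315188596663501553556750566528228595811760 + 402818395417711108096717673095777645931996011200 + 384508468353269694092321415227787752935087101600 + 367790708859649272610046571087449154981387662400 + 352466095990497219584627963958805440190496509800 + 338367452150877330801242845400453222582876649408 + 325353319375843587308887351346589637098919855200 + 313303196435997528519669301296715946835996897600 + 302113796563283331072538254821833234448997008400 + 291696079440411492070036935690045881536962628800 + 281972876792397775667702371167044352152397207840 + 272876977541030105484873262419720340792642459200 + 264349571992872914688470972969104080142872382350 + 256338978902179796061547610151858501956724734400 + 248799597169762743236207974559156781310938712800 + 241691037250626664858030603857466587559197606720 + 234977397326998146389751975972536960126997673200 + 228626656858700899190028949594900826069511249600 + 222610165888735086053449240395035014857155690400 + 216902212917229058205924900897726424732613236800 + 211479657594298331750776778375283264114297905880 + 206321617165169104147099295975886111331022347200 + 201409197708855554048358836547888822965998005600 + 196725262878417052791420258953751873594695726400 + 192254234176634847046160707613893876467543550800 + 187981917861598517111801580778029568101598138560 + 183895354429824636305023285543724577490693831200 + 179982687314296452553852577340666607756849281600 + 176233047995248609792313981979402720095248254900 + 172636455179019046327164717041047562542284004800 + 169183726075438665400621422700226611291438324704 + 165866398113175162157471983039437854207292475200 + 162676659687921793654443675673294818549459927600 + 159607288750413835283605115754930765369281438400 + 156651598217998764259834650648357973417998448800 + 153803387341307877636928566091115101174034840640 + 151056898281641665536269127410916617224498504200 + 148406777259156724035632826930023343238103793600 + 145848039720205746035018467845022940768481314400 + 143376039046981919831035103983242890924947732800 + 140986438396198887833851185583522176076198603920 + 138675185307736610984115920246087386304457643200 + 136438488770515052742436631209860170396321229600 + 134272798472570369365572557698592548643998670400 + 132174785996436457344235486484552040071436191175 + 130141327750337434923554940538635854839567942080 + 128169489451089898030773805075929250978362367200 + 126256511996596018955687628880766127829431585600 + 124399798584881371618103987279578390655469356400 + 122596902953216424203348857029149718327129220800 + 120845518625313332429015301928733293779598803360 + 119143469067210327746916494859314514993970651200 + 117488698663499073194875987986268480063498836600 + 115879264435231962603165358013853843350300222400 + 114313328429350449595014474797450413034755624800 + 112789150716959110267080948466817740860958883136 + 111305082944367543026724620197517507428577845200 + 109859562386648484026377547207939357981453457600 + 108451106458614529102962450448863212366306618400 + 107078307642682699620646470063434564108505268800 + 105739828797149165875388389187641632057148952940 + 104434398811999176173223100432238648945332299200 + 103160808582584552073549647987943055665511173600 + 101917907274360641807603266686883500777974894400 + 100704598854427777024179418273944411482999002800 + 99519838867905097294483189823662712524375485120 + 98362631439208526395710129476875936797347863200 + 97232026480137164023345645230015293845654209600 + 96127117088317423523080353806946938233771775400 + 95047037121032958090236754325970006343504676800 + 93990958930799258555900790389014784050799069280 + 92958091250241024945396386099025610599691387200 + 91947677214912318152511642771862288745346915600 + 90958992513676701828291087473240113597547486400 + 89991343657148226276926288670333303878424640800 + 89044066355494034421379696158014005942862276160 + 88116523997624304896156990989701360047624127450 + 87208106224452920309598671494962170768782641600 + 86318227589509523163582358520523781271142002400 + 85446326300726598687182536717286167318908244800 + 84591863037719332700310711350113305645719162352 + 83754319839326071980505654802092381827444715200 + 82933199056587581078735991519718927103646237600 + 82128022366717798738165739174867287034678798400 + 81338329843960896827221837836647409274729963800 + 80563679083542221619343534619155529186399202240 + 79803644375206917641802557877465382684640719200 + 79057815923102180093748328364591874435251553600 + 78325799108999382129917325324178986708999224400 + 77607213796072782293863037935883766647448772800 + 76901693670653938818464283045557550587017420320 + 76208885619566966396676316531633608689837083200 = 44759615452395262628019596257950153084970574875235, so H_111 = 44759615452395262628019596257950153084970574875235/8459186303771933270031071135011330564571916235200; reducing by gcd(44759615452395262628019596257950153084970574875235, 8459186303771933270031071135011330564571916235200) = 55 gives 813811190043550229600356295599093692454010452277/153803387341307877636928566091115101174034840640 ≈ 5.29124. (The PNT-adjacent estimate ln(111) + γ ≈ 5.28675 matches within O(1/n).)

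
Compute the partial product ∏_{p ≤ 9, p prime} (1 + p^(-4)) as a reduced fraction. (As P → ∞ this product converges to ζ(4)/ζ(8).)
∏ = 262011361/243101250

The primes p ≤ 9 are [2, 3, 5, 7]. For each, (1 + 1/p^4) = (p^4 + 1)/p^4. Multiplying these fractions over p ∈ [2, 3, 5, 7] gives 262011361/243101250. (In the limit P → ∞ this tends to ζ(4)/ζ(8).)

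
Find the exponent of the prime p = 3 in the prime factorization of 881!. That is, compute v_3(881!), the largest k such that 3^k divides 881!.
v_3(881!) = 436

Legendre's formula: v_p(n!) = Σ_{k ≥ 1} ⌊n / p^k⌋. For p = 3, n = 881, the terms are:
  ⌊881/3^1⌋ = ⌊881/3⌋ = 293
  ⌊881/3^2⌋ = ⌊881/9⌋ = 97
  ⌊881/3^3⌋ = ⌊881/27⌋ = 32
  ⌊881/3^4⌋ = ⌊881/81⌋ = 10
  ⌊881/3^5⌋ = ⌊881/243⌋ = 3
  ⌊881/3^6⌋ = ⌊881/729⌋ = 1
(the next term ⌊881/3^7⌋ = 0, terminating the sum). Summing: v_3(881!) = 293 + 97 + 32 + 10 + 3 + 1 = 436.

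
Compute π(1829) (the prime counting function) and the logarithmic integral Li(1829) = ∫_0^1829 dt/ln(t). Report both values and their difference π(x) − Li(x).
π(1829) = 281;  Li(1829) ≈ 292.18;  π(x) − Li(x) ≈ -11.18.

Direct count of primes ≤ 1829 gives π(1829) = 281. Numerical evaluation of the logarithmic integral gives Li(1829) ≈ 292.18. The difference π(x) − Li(x) ≈ -11.18 is typically negative for small/moderate x (Li(x) overestimates), though Littlewood's theorem shows this sign changes infinitely often.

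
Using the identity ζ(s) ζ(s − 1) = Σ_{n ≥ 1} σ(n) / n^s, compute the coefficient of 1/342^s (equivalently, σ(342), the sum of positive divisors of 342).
σ(342) = 780

In the product (Σ m^0/m^s)(Σ k / k^s) = Σ (Σ_{d | n} d) / n^s, the coefficient of 1/n^s is σ(n) = Σ_{d | n} d. For n = 342, divisors are [1, 2, 3, 6, 9, 18, 19, 38, 57, 114, 171, 342]; summing: σ(342) = 780.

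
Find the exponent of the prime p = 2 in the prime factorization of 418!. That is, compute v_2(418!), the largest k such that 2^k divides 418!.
v_2(418!) = 414

Legendre's formula: v_p(n!) = Σ_{k ≥ 1} ⌊n / p^k⌋. For p = 2, n = 418, the terms are:
  ⌊418/2^1⌋ = ⌊418/2⌋ = 209
  ⌊418/2^2⌋ = ⌊418/4⌋ = 104
  ⌊418/2^3⌋ = ⌊418/8⌋ = 52
  ⌊418/2^4⌋ = ⌊418/16⌋ = 26
  ⌊418/2^5⌋ = ⌊418/32⌋ = 13
  ⌊418/2^6⌋ = ⌊418/64⌋ = 6
  ⌊418/2^7⌋ = ⌊418/128⌋ = 3
  ⌊418/2^8⌋ = ⌊418/256⌋ = 1
(the next term ⌊418/2^9⌋ = 0, terminating the sum). Summing: v_2(418!) = 209 + 104 + 52 + 26 + 13 + 6 + 3 + 1 = 414.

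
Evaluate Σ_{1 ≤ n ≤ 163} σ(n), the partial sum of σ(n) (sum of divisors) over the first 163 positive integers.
Σ_{n ≤ 163} σ(n) = 21873

Compute σ(n) for each 1 ≤ n ≤ 163: σ(1) = 1, σ(2) = 3, σ(3) = 4, σ(4) = 7, σ(5) = 6, σ(6) = 12, σ(7) = 8, σ(8) = 15, σ(9) = 13, σ(10) = 18, σ(11) = 12, σ(12) = 28, σ(13) = 14, σ(14) = 24, σ(15) = 24, σ(16) = 31, σ(17) = 18, σ(18) = 39, σ(19) = 20, σ(20) = 42, σ(21) = 32, σ(22) = 36, σ(23) = 24, σ(24) = 60, σ(25) = 31, σ(26) = 42, σ(27) = 40, σ(28) = 56, σ(29) = 30, σ(30) = 72, σ(31) = 32, σ(32) = 63, σ(33) = 48, σ(34) = 54, σ(35) = 48, σ(36) = 91, σ(37) = 38, σ(38) = 60, σ(39) = 56, σ(40) = 90, σ(41) = 42, σ(42) = 96, σ(43) = 44, σ(44) = 84, σ(45) = 78, σ(46) = 72, σ(47) = 48, σ(48) = 124, σ(49) = 57, σ(50) = 93, σ(51) = 72, σ(52) = 98, σ(53) = 54, σ(54) = 120, σ(55) = 72, σ(56) = 120, σ(57) = 80, σ(58) = 90, σ(59) = 60, σ(60) = 168, σ(61) = 62, σ(62) = 96, σ(63) = 104, σ(64) = 127, σ(65) = 84, σ(66) = 144, σ(67) = 68, σ(68) = 126, σ(69) = 96, σ(70) = 144, σ(71) = 72, σ(72) = 195, σ(73) = 74, σ(74) = 114, σ(75) = 124, σ(76) = 140, σ(77) = 96, σ(78) = 168, σ(79) = 80, σ(80) = 186, σ(81) = 121, σ(82) = 126, σ(83) = 84, σ(84) = 224, σ(85) = 108, σ(86) = 132, σ(87) = 120, σ(88) = 180, σ(89) = 90, σ(90) = 234, σ(91) = 112, σ(92) = 168, σ(93) = 128, σ(94) = 144, σ(95) = 120, σ(96) = 252, σ(97) = 98, σ(98) = 171, σ(99) = 156, σ(100) = 217, σ(101) = 102, σ(102) = 216, σ(103) = 104, σ(104) = 210, σ(105) = 192, σ(106) = 162, σ(107) = 108, σ(108) = 280, σ(109) = 110, σ(110) = 216, σ(111) = 152, σ(112) = 248, σ(113) = 114, σ(114) = 240, σ(115) = 144, σ(116) = 210, σ(117) = 182, σ(118) = 180, σ(119) = 144, σ(120) = 360, σ(121) = 133, σ(122) = 186, σ(123) = 168, σ(124) = 224, σ(125) = 156, σ(126) = 312, σ(127) = 128, σ(128) = 255, σ(129) = 176, σ(130) = 252, σ(131) = 132, σ(132) = 336, σ(133) = 160, σ(134) = 204, σ(135) = 240, σ(136) = 270, σ(137) = 138, σ(138) = 288, σ(139) = 140, σ(140) = 336, σ(141) = 192, σ(142) = 216, σ(143) = 168, σ(144) = 403, σ(145) = 180, σ(146) = 222, σ(147) = 228, σ(148) = 266, σ(149) = 150, σ(150) = 372, σ(151) = 152, σ(152) = 300, σ(153) = 234, σ(154) = 288, σ(155) = 192, σ(156) = 392, σ(157) = 158, σ(158) = 240, σ(159) = 216, σ(160) = 378, σ(161) = 192, σ(162) = 363, σ(163) = 164. Summing all 163 values: 21873. (Average order: Σ_{n ≤ x} σ(n) ~ (π²/12) x². For x = 163, (π²/12)·163² ≈ 21852.13.)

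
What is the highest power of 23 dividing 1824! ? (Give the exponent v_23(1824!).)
v_23(1824!) = 82

Legendre's formula: v_p(n!) = Σ_{k ≥ 1} ⌊n / p^k⌋. For p = 23, n = 1824, the terms are:
  ⌊1824/23^1⌋ = ⌊1824/23⌋ = 79
  ⌊1824/23^2⌋ = ⌊1824/529⌋ = 3
(the next term ⌊1824/23^3⌋ = 0, terminating the sum). Summing: v_23(1824!) = 79 + 3 = 82.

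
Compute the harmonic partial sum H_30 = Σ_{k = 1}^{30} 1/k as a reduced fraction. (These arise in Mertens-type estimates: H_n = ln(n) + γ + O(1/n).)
H_30 = 9304682830147/2329089562800

Direct summation: H_30 = 1 + 1/2 + ... + 1/30. The least common denominator is lcm(1, ..., 30) = 2329089562800; over this denominator the numerator is 2329089562800 + 1164544781400 + 776363187600 + 582272390700 + 465817912560 + 388181593800 + 332727080400 + 291136195350 + 258787729200 + 232908956280 + 211735414800 + 194090796900 + 179160735600 + 166363540200 + 155272637520 + 145568097675 + 137005268400 + 129393864600 + 122583661200 + 116454478140 + 110909026800 + 105867707400 + 101264763600 + 97045398450 + 93163582512 + 89580367800 + 86262576400 + 83181770100 + 80313433200 + 77636318760 = 9304682830147, so H_30 = 9304682830147/2329089562800 (already in lowest terms) ≈ 3.99499. (The PNT-adjacent estimate ln(30) + γ ≈ 3.97841 matches within O(1/n).)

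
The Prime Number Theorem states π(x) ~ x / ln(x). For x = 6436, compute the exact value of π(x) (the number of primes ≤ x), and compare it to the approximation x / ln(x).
π(6436) = 836;  x/ln(x) ≈ 733.89;  relative error ≈ 12.21%.

Directly count primes up to 6436: π(6436) = 836. The PNT approximation gives 6436/ln(6436) ≈ 6436/8.76966 ≈ 733.89. Relative error (π(x) − x/ln(x)) / π(x) ≈ 12.21%; the approximation is known to undercount slightly (Li(x) is a better estimate).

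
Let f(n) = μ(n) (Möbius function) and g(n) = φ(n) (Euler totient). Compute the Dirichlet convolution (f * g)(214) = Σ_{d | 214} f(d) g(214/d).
(μ * φ)(214) = 0

Divisors of 214: [1, 2, 107, 214]. For each d | 214:
  d = 1: μ(1) · φ(214/1) = 1 · 106 = 106
  d = 2: μ(2) · φ(214/2) = -1 · 106 = -106
  d = 107: μ(107) · φ(214/107) = -1 · 1 = -1
  d = 214: μ(214) · φ(214/214) = 1 · 1 = 1
Summing: (μ * φ)(214) = 106 + -106 + -1 + 1 = 0.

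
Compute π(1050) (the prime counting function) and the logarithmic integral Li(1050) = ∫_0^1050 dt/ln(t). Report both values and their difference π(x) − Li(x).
π(1050) = 176;  Li(1050) ≈ 184.82;  π(x) − Li(x) ≈ -8.82.

Direct count of primes ≤ 1050 gives π(1050) = 176. Numerical evaluation of the logarithmic integral gives Li(1050) ≈ 184.82. The difference π(x) − Li(x) ≈ -8.82 is typically negative for small/moderate x (Li(x) overestimates), though Littlewood's theorem shows this sign changes infinitely often.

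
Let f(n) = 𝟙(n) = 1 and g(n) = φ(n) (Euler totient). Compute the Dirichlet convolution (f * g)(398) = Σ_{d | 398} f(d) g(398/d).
(𝟙 * φ)(398) = 398

Divisors of 398: [1, 2, 199, 398]. For each d | 398:
  d = 1: 𝟙(1) · φ(398/1) = 1 · 198 = 198
  d = 2: 𝟙(2) · φ(398/2) = 1 · 198 = 198
  d = 199: 𝟙(199) · φ(398/199) = 1 · 1 = 1
  d = 398: 𝟙(398) · φ(398/398) = 1 · 1 = 1
Summing: (𝟙 * φ)(398) = 198 + 198 + 1 + 1 = 398.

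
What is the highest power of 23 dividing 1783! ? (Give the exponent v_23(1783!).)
v_23(1783!) = 80

Legendre's formula: v_p(n!) = Σ_{k ≥ 1} ⌊n / p^k⌋. For p = 23, n = 1783, the terms are:
  ⌊1783/23^1⌋ = ⌊1783/23⌋ = 77
  ⌊1783/23^2⌋ = ⌊1783/529⌋ = 3
(the next term ⌊1783/23^3⌋ = 0, terminating the sum). Summing: v_23(1783!) = 77 + 3 = 80.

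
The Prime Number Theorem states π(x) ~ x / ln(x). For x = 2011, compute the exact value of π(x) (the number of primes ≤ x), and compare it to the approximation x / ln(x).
π(2011) = 305;  x/ln(x) ≈ 264.38;  relative error ≈ 13.32%.

Directly count primes up to 2011: π(2011) = 305. The PNT approximation gives 2011/ln(2011) ≈ 2011/7.60639 ≈ 264.38. Relative error (π(x) − x/ln(x)) / π(x) ≈ 13.32%; the approximation is known to undercount slightly (Li(x) is a better estimate).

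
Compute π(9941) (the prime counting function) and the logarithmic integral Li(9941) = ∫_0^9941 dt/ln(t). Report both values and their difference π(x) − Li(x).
π(9941) = 1226;  Li(9941) ≈ 1239.73;  π(x) − Li(x) ≈ -13.73.

Direct count of primes ≤ 9941 gives π(9941) = 1226. Numerical evaluation of the logarithmic integral gives Li(9941) ≈ 1239.73. The difference π(x) − Li(x) ≈ -13.73 is typically negative for small/moderate x (Li(x) overestimates), though Littlewood's theorem shows this sign changes infinitely often.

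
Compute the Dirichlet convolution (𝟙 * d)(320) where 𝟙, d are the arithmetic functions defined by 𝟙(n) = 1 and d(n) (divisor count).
(𝟙 * d)(320) = 84

Divisors of 320: [1, 2, 4, 5, 8, 10, 16, 20, 32, 40, 64, 80, 160, 320]. For each d | 320:
  d = 1: 𝟙(1) · d(320/1) = 1 · 14 = 14
  d = 2: 𝟙(2) · d(320/2) = 1 · 12 = 12
  d = 4: 𝟙(4) · d(320/4) = 1 · 10 = 10
  d = 5: 𝟙(5) · d(320/5) = 1 · 7 = 7
  d = 8: 𝟙(8) · d(320/8) = 1 · 8 = 8
  d = 10: 𝟙(10) · d(320/10) = 1 · 6 = 6
  d = 16: 𝟙(16) · d(320/16) = 1 · 6 = 6
  d = 20: 𝟙(20) · d(320/20) = 1 · 5 = 5
  d = 32: 𝟙(32) · d(320/32) = 1 · 4 = 4
  d = 40: 𝟙(40) · d(320/40) = 1 · 4 = 4
  d = 64: 𝟙(64) · d(320/64) = 1 · 2 = 2
  d = 80: 𝟙(80) · d(320/80) = 1 · 3 = 3
  d = 160: 𝟙(160) · d(320/160) = 1 · 2 = 2
  d = 320: 𝟙(320) · d(320/320) = 1 · 1 = 1
Summing: (𝟙 * d)(320) = 14 + 12 + 10 + 7 + 8 + 6 + 6 + 5 + 4 + 4 + 2 + 3 + 2 + 1 = 84.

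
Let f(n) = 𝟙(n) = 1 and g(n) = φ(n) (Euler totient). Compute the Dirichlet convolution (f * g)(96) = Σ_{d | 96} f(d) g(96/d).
(𝟙 * φ)(96) = 96

Divisors of 96: [1, 2, 3, 4, 6, 8, 12, 16, 24, 32, 48, 96]. For each d | 96:
  d = 1: 𝟙(1) · φ(96/1) = 1 · 32 = 32
  d = 2: 𝟙(2) · φ(96/2) = 1 · 16 = 16
  d = 3: 𝟙(3) · φ(96/3) = 1 · 16 = 16
  d = 4: 𝟙(4) · φ(96/4) = 1 · 8 = 8
  d = 6: 𝟙(6) · φ(96/6) = 1 · 8 = 8
  d = 8: 𝟙(8) · φ(96/8) = 1 · 4 = 4
  d = 12: 𝟙(12) · φ(96/12) = 1 · 4 = 4
  d = 16: 𝟙(16) · φ(96/16) = 1 · 2 = 2
  d = 24: 𝟙(24) · φ(96/24) = 1 · 2 = 2
  d = 32: 𝟙(32) · φ(96/32) = 1 · 2 = 2
  d = 48: 𝟙(48) · φ(96/48) = 1 · 1 = 1
  d = 96: 𝟙(96) · φ(96/96) = 1 · 1 = 1
Summing: (𝟙 * φ)(96) = 32 + 16 + 16 + 8 + 8 + 4 + 4 + 2 + 2 + 2 + 1 + 1 = 96.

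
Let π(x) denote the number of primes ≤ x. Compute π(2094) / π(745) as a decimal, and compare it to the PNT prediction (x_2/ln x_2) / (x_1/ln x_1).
π(2094)/π(745) = 316/132 ≈ 2.3939;  PNT prediction ≈ 2.4309.

π(745) = 132 and π(2094) = 316, so π(2094)/π(745) ≈ 2.3939. The PNT-predicted ratio is (2094/ln(2094)) / (745/ln(745)) ≈ 2.4309. The two agree to within a few percent, as expected.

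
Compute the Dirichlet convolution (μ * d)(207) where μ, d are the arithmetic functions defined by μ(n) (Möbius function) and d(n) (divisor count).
(μ * d)(207) = 1

Divisors of 207: [1, 3, 9, 23, 69, 207]. For each d | 207:
  d = 1: μ(1) · d(207/1) = 1 · 6 = 6
  d = 3: μ(3) · d(207/3) = -1 · 4 = -4
  d = 9: μ(9) · d(207/9) = 0 · 2 = 0
  d = 23: μ(23) · d(207/23) = -1 · 3 = -3
  d = 69: μ(69) · d(207/69) = 1 · 2 = 2
  d = 207: μ(207) · d(207/207) = 0 · 1 = 0
Summing: (μ * d)(207) = 6 + -4 + 0 + -3 + 2 + 0 = 1.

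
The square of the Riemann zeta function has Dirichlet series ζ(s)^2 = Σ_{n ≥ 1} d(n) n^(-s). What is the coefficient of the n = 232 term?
d(232) = 8

ζ(s)^2 = (Σ 1/m^s)(Σ 1/k^s). The coefficient of 1/n^s in the product is the number of ordered pairs (m, k) with mk = n, which equals d(n). For n = 232, divisors are [1, 2, 4, 8, 29, 58, 116, 232], so d(232) = 8.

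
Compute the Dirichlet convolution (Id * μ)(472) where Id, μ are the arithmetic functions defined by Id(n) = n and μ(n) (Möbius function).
(Id * μ)(472) = 232

Divisors of 472: [1, 2, 4, 8, 59, 118, 236, 472]. For each d | 472:
  d = 1: Id(1) · μ(472/1) = 1 · 0 = 0
  d = 2: Id(2) · μ(472/2) = 2 · 0 = 0
  d = 4: Id(4) · μ(472/4) = 4 · 1 = 4
  d = 8: Id(8) · μ(472/8) = 8 · -1 = -8
  d = 59: Id(59) · μ(472/59) = 59 · 0 = 0
  d = 118: Id(118) · μ(472/118) = 118 · 0 = 0
  d = 236: Id(236) · μ(472/236) = 236 · -1 = -236
  d = 472: Id(472) · μ(472/472) = 472 · 1 = 472
Summing: (Id * μ)(472) = 0 + 0 + 4 + -8 + 0 + 0 + -236 + 472 = 232.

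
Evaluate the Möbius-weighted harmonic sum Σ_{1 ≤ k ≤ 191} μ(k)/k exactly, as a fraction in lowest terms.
Σ μ(k)/k = -420739552915294928774241207455396214980695624016399287527924921993022991/27128766892785789697356865495675641342069048639462920399809650408428403405

Values of μ(k) for 1 ≤ k ≤ 191: μ(1) = 1, μ(2) = -1, μ(3) = -1, μ(5) = -1, μ(6) = 1, μ(7) = -1, μ(10) = 1, μ(11) = -1, μ(13) = -1, μ(14) = 1, μ(15) = 1, μ(17) = -1, μ(19) = -1, μ(21) = 1, μ(22) = 1, μ(23) = -1, μ(26) = 1, μ(29) = -1, μ(30) = -1, μ(31) = -1, μ(33) = 1, μ(34) = 1, μ(35) = 1, μ(37) = -1, μ(38) = 1, μ(39) = 1, μ(41) = -1, μ(42) = -1, μ(43) = -1, μ(46) = 1, μ(47) = -1, μ(51) = 1, μ(53) = -1, μ(55) = 1, μ(57) = 1, μ(58) = 1, μ(59) = -1, μ(61) = -1, μ(62) = 1, μ(65) = 1, μ(66) = -1, μ(67) = -1, μ(69) = 1, μ(70) = -1, μ(71) = -1, μ(73) = -1, μ(74) = 1, μ(77) = 1, μ(78) = -1, μ(79) = -1, μ(82) = 1, μ(83) = -1, μ(85) = 1, μ(86) = 1, μ(87) = 1, μ(89) = -1, μ(91) = 1, μ(93) = 1, μ(94) = 1, μ(95) = 1, μ(97) = -1, μ(101) = -1, μ(102) = -1, μ(103) = -1, μ(105) = -1, μ(106) = 1, μ(107) = -1, μ(109) = -1, μ(110) = -1, μ(111) = 1, μ(113) = -1, μ(114) = -1, μ(115) = 1, μ(118) = 1, μ(119) = 1, μ(122) = 1, μ(123) = 1, μ(127) = -1, μ(129) = 1, μ(130) = -1, μ(131) = -1, μ(133) = 1, μ(134) = 1, μ(137) = -1, μ(138) = -1, μ(139) = -1, μ(141) = 1, μ(142) = 1, μ(143) = 1, μ(145) = 1, μ(146) = 1, μ(149) = -1, μ(151) = -1, μ(154) = -1, μ(155) = 1, μ(157) = -1, μ(158) = 1, μ(159) = 1, μ(161) = 1, μ(163) = -1, μ(165) = -1, μ(166) = 1, μ(167) = -1, μ(170) = -1, μ(173) = -1, μ(174) = -1, μ(177) = 1, μ(178) = 1, μ(179) = -1, μ(181) = -1, μ(182) = -1, μ(183) = 1, μ(185) = 1, μ(186) = -1, μ(187) = 1, μ(190) = -1, μ(191) = -1, with μ = 0 on non-squarefree integers. Summing μ(k)/k for k where μ(k) ≠ 0 gives -420739552915294928774241207455396214980695624016399287527924921993022991/27128766892785789697356865495675641342069048639462920399809650408428403405 ≈ -0.0155. (PNT ⟺ this sum → 0 as n → ∞.)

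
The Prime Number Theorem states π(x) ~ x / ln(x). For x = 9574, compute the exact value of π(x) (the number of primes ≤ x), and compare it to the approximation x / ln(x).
π(9574) = 1183;  x/ln(x) ≈ 1044.42;  relative error ≈ 11.71%.

Directly count primes up to 9574: π(9574) = 1183. The PNT approximation gives 9574/ln(9574) ≈ 9574/9.16681 ≈ 1044.42. Relative error (π(x) − x/ln(x)) / π(x) ≈ 11.71%; the approximation is known to undercount slightly (Li(x) is a better estimate).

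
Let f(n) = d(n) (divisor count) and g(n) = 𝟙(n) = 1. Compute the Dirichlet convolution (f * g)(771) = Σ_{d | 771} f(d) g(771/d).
(d * 𝟙)(771) = 9

Divisors of 771: [1, 3, 257, 771]. For each d | 771:
  d = 1: d(1) · 𝟙(771/1) = 1 · 1 = 1
  d = 3: d(3) · 𝟙(771/3) = 2 · 1 = 2
  d = 257: d(257) · 𝟙(771/257) = 2 · 1 = 2
  d = 771: d(771) · 𝟙(771/771) = 4 · 1 = 4
Summing: (d * 𝟙)(771) = 1 + 2 + 2 + 4 = 9.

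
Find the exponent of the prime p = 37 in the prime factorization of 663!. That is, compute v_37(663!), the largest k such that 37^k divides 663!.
v_37(663!) = 17

Legendre's formula: v_p(n!) = Σ_{k ≥ 1} ⌊n / p^k⌋. For p = 37, n = 663, the terms are:
  ⌊663/37^1⌋ = ⌊663/37⌋ = 17
(the next term ⌊663/37^2⌋ = 0, terminating the sum). Summing: v_37(663!) = 17 = 17.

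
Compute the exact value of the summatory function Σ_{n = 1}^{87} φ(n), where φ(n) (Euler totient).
Σ_{n ≤ 87} φ(n) = 2328

Compute φ(n) for each 1 ≤ n ≤ 87: φ(1) = 1, φ(2) = 1, φ(3) = 2, φ(4) = 2, φ(5) = 4, φ(6) = 2, φ(7) = 6, φ(8) = 4, φ(9) = 6, φ(10) = 4, φ(11) = 10, φ(12) = 4, φ(13) = 12, φ(14) = 6, φ(15) = 8, φ(16) = 8, φ(17) = 16, φ(18) = 6, φ(19) = 18, φ(20) = 8, φ(21) = 12, φ(22) = 10, φ(23) = 22, φ(24) = 8, φ(25) = 20, φ(26) = 12, φ(27) = 18, φ(28) = 12, φ(29) = 28, φ(30) = 8, φ(31) = 30, φ(32) = 16, φ(33) = 20, φ(34) = 16, φ(35) = 24, φ(36) = 12, φ(37) = 36, φ(38) = 18, φ(39) = 24, φ(40) = 16, φ(41) = 40, φ(42) = 12, φ(43) = 42, φ(44) = 20, φ(45) = 24, φ(46) = 22, φ(47) = 46, φ(48) = 16, φ(49) = 42, φ(50) = 20, φ(51) = 32, φ(52) = 24, φ(53) = 52, φ(54) = 18, φ(55) = 40, φ(56) = 24, φ(57) = 36, φ(58) = 28, φ(59) = 58, φ(60) = 16, φ(61) = 60, φ(62) = 30, φ(63) = 36, φ(64) = 32, φ(65) = 48, φ(66) = 20, φ(67) = 66, φ(68) = 32, φ(69) = 44, φ(70) = 24, φ(71) = 70, φ(72) = 24, φ(73) = 72, φ(74) = 36, φ(75) = 40, φ(76) = 36, φ(77) = 60, φ(78) = 24, φ(79) = 78, φ(80) = 32, φ(81) = 54, φ(82) = 40, φ(83) = 82, φ(84) = 24, φ(85) = 64, φ(86) = 42, φ(87) = 56. Summing all 87 values: 2328. (Average order: Σ_{n ≤ x} φ(n) ~ (3/π²) x². For x = 87, (3/π²)·87² ≈ 2300.70.)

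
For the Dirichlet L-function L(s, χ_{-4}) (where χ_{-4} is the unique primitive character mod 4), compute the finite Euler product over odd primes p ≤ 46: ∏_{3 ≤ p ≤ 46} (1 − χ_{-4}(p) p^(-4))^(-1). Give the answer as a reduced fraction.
∏ = 86895436242675250318069981336761703653427013/87866829265048200003921257481906011724840960

The odd primes p ≤ 46 are [3, 5, 7, 11, 13, 17, 19, 23, 29, 31, 37, 41, 43]. For each, χ(p) = 1 if p ≡ 1 mod 4, χ(p) = −1 if p ≡ 3 mod 4. Taking (1 − χ(p)/p^4)^(-1) = p^4/(p^4 − χ(p)): (1 − (-1)/3^4)^(-1) · (1 − (1)/5^4)^(-1) · (1 − (-1)/7^4)^(-1) · (1 − (-1)/11^4)^(-1) · (1 − (1)/13^4)^(-1) · (1 − (1)/17^4)^(-1) · (1 − (-1)/19^4)^(-1) · (1 − (-1)/23^4)^(-1) · (1 − (1)/29^4)^(-1) · (1 − (-1)/31^4)^(-1) · (1 − (1)/37^4)^(-1) · (1 − (1)/41^4)^(-1) · (1 − (-1)/43^4)^(-1) = 86895436242675250318069981336761703653427013/87866829265048200003921257481906011724840960.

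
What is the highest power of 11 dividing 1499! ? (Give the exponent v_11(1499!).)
v_11(1499!) = 149

Legendre's formula: v_p(n!) = Σ_{k ≥ 1} ⌊n / p^k⌋. For p = 11, n = 1499, the terms are:
  ⌊1499/11^1⌋ = ⌊1499/11⌋ = 136
  ⌊1499/11^2⌋ = ⌊1499/121⌋ = 12
  ⌊1499/11^3⌋ = ⌊1499/1331⌋ = 1
(the next term ⌊1499/11^4⌋ = 0, terminating the sum). Summing: v_11(1499!) = 136 + 12 + 1 = 149.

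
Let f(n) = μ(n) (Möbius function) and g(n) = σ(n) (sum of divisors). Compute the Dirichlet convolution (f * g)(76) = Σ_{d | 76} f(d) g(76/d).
(μ * σ)(76) = 76

Divisors of 76: [1, 2, 4, 19, 38, 76]. For each d | 76:
  d = 1: μ(1) · σ(76/1) = 1 · 140 = 140
  d = 2: μ(2) · σ(76/2) = -1 · 60 = -60
  d = 4: μ(4) · σ(76/4) = 0 · 20 = 0
  d = 19: μ(19) · σ(76/19) = -1 · 7 = -7
  d = 38: μ(38) · σ(76/38) = 1 · 3 = 3
  d = 76: μ(76) · σ(76/76) = 0 · 1 = 0
Summing: (μ * σ)(76) = 140 + -60 + 0 + -7 + 3 + 0 = 76.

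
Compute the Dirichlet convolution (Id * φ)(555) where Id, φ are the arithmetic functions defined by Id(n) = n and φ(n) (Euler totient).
(Id * φ)(555) = 3285

Divisors of 555: [1, 3, 5, 15, 37, 111, 185, 555]. For each d | 555:
  d = 1: Id(1) · φ(555/1) = 1 · 288 = 288
  d = 3: Id(3) · φ(555/3) = 3 · 144 = 432
  d = 5: Id(5) · φ(555/5) = 5 · 72 = 360
  d = 15: Id(15) · φ(555/15) = 15 · 36 = 540
  d = 37: Id(37) · φ(555/37) = 37 · 8 = 296
  d = 111: Id(111) · φ(555/111) = 111 · 4 = 444
  d = 185: Id(185) · φ(555/185) = 185 · 2 = 370
  d = 555: Id(555) · φ(555/555) = 555 · 1 = 555
Summing: (Id * φ)(555) = 288 + 432 + 360 + 540 + 296 + 444 + 370 + 555 = 3285.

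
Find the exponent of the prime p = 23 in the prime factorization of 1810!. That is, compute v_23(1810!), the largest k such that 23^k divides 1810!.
v_23(1810!) = 81

Legendre's formula: v_p(n!) = Σ_{k ≥ 1} ⌊n / p^k⌋. For p = 23, n = 1810, the terms are:
  ⌊1810/23^1⌋ = ⌊1810/23⌋ = 78
  ⌊1810/23^2⌋ = ⌊1810/529⌋ = 3
(the next term ⌊1810/23^3⌋ = 0, terminating the sum). Summing: v_23(1810!) = 78 + 3 = 81.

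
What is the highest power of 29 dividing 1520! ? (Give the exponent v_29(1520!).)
v_29(1520!) = 53

Legendre's formula: v_p(n!) = Σ_{k ≥ 1} ⌊n / p^k⌋. For p = 29, n = 1520, the terms are:
  ⌊1520/29^1⌋ = ⌊1520/29⌋ = 52
  ⌊1520/29^2⌋ = ⌊1520/841⌋ = 1
(the next term ⌊1520/29^3⌋ = 0, terminating the sum). Summing: v_29(1520!) = 52 + 1 = 53.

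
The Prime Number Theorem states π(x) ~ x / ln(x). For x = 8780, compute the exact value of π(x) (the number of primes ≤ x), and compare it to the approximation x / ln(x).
π(8780) = 1094;  x/ln(x) ≈ 966.94;  relative error ≈ 11.61%.

Directly count primes up to 8780: π(8780) = 1094. The PNT approximation gives 8780/ln(8780) ≈ 8780/9.08023 ≈ 966.94. Relative error (π(x) − x/ln(x)) / π(x) ≈ 11.61%; the approximation is known to undercount slightly (Li(x) is a better estimate).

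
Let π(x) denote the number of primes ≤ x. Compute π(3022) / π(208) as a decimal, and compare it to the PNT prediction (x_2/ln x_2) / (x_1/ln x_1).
π(3022)/π(208) = 433/46 ≈ 9.4130;  PNT prediction ≈ 9.6770.

π(208) = 46 and π(3022) = 433, so π(3022)/π(208) ≈ 9.4130. The PNT-predicted ratio is (3022/ln(3022)) / (208/ln(208)) ≈ 9.6770. The two agree to within a few percent, as expected.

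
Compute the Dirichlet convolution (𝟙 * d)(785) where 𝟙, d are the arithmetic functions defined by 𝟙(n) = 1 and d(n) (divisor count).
(𝟙 * d)(785) = 9

Divisors of 785: [1, 5, 157, 785]. For each d | 785:
  d = 1: 𝟙(1) · d(785/1) = 1 · 4 = 4
  d = 5: 𝟙(5) · d(785/5) = 1 · 2 = 2
  d = 157: 𝟙(157) · d(785/157) = 1 · 2 = 2
  d = 785: 𝟙(785) · d(785/785) = 1 · 1 = 1
Summing: (𝟙 * d)(785) = 4 + 2 + 2 + 1 = 9.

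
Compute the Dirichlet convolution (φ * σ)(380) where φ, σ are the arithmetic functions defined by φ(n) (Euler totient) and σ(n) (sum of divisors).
(φ * σ)(380) = 4560

Divisors of 380: [1, 2, 4, 5, 10, 19, 20, 38, 76, 95, 190, 380]. For each d | 380:
  d = 1: φ(1) · σ(380/1) = 1 · 840 = 840
  d = 2: φ(2) · σ(380/2) = 1 · 360 = 360
  d = 4: φ(4) · σ(380/4) = 2 · 120 = 240
  d = 5: φ(5) · σ(380/5) = 4 · 140 = 560
  d = 10: φ(10) · σ(380/10) = 4 · 60 = 240
  d = 19: φ(19) · σ(380/19) = 18 · 42 = 756
  d = 20: φ(20) · σ(380/20) = 8 · 20 = 160
  d = 38: φ(38) · σ(380/38) = 18 · 18 = 324
  d = 76: φ(76) · σ(380/76) = 36 · 6 = 216
  d = 95: φ(95) · σ(380/95) = 72 · 7 = 504
  d = 190: φ(190) · σ(380/190) = 72 · 3 = 216
  d = 380: φ(380) · σ(380/380) = 144 · 1 = 144
Summing: (φ * σ)(380) = 840 + 360 + 240 + 560 + 240 + 756 + 160 + 324 + 216 + 504 + 216 + 144 = 4560.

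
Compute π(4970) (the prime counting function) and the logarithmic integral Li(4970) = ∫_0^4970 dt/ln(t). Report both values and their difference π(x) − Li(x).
π(4970) = 665;  Li(4970) ≈ 680.76;  π(x) − Li(x) ≈ -15.76.

Direct count of primes ≤ 4970 gives π(4970) = 665. Numerical evaluation of the logarithmic integral gives Li(4970) ≈ 680.76. The difference π(x) − Li(x) ≈ -15.76 is typically negative for small/moderate x (Li(x) overestimates), though Littlewood's theorem shows this sign changes infinitely often.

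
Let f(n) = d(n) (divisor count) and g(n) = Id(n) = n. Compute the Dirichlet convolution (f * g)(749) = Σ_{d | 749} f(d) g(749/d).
(d * Id)(749) = 981

Divisors of 749: [1, 7, 107, 749]. For each d | 749:
  d = 1: d(1) · Id(749/1) = 1 · 749 = 749
  d = 7: d(7) · Id(749/7) = 2 · 107 = 214
  d = 107: d(107) · Id(749/107) = 2 · 7 = 14
  d = 749: d(749) · Id(749/749) = 4 · 1 = 4
Summing: (d * Id)(749) = 749 + 214 + 14 + 4 = 981.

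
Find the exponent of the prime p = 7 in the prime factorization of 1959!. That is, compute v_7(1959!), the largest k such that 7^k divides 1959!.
v_7(1959!) = 323

Legendre's formula: v_p(n!) = Σ_{k ≥ 1} ⌊n / p^k⌋. For p = 7, n = 1959, the terms are:
  ⌊1959/7^1⌋ = ⌊1959/7⌋ = 279
  ⌊1959/7^2⌋ = ⌊1959/49⌋ = 39
  ⌊1959/7^3⌋ = ⌊1959/343⌋ = 5
(the next term ⌊1959/7^4⌋ = 0, terminating the sum). Summing: v_7(1959!) = 279 + 39 + 5 = 323.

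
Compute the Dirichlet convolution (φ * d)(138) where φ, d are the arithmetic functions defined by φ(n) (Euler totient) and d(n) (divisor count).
(φ * d)(138) = 288

Divisors of 138: [1, 2, 3, 6, 23, 46, 69, 138]. For each d | 138:
  d = 1: φ(1) · d(138/1) = 1 · 8 = 8
  d = 2: φ(2) · d(138/2) = 1 · 4 = 4
  d = 3: φ(3) · d(138/3) = 2 · 4 = 8
  d = 6: φ(6) · d(138/6) = 2 · 2 = 4
  d = 23: φ(23) · d(138/23) = 22 · 4 = 88
  d = 46: φ(46) · d(138/46) = 22 · 2 = 44
  d = 69: φ(69) · d(138/69) = 44 · 2 = 88
  d = 138: φ(138) · d(138/138) = 44 · 1 = 44
Summing: (φ * d)(138) = 8 + 4 + 8 + 4 + 88 + 44 + 88 + 44 = 288.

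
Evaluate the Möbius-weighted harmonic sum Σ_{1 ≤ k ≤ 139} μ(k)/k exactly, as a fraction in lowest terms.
Σ μ(k)/k = -149232714064150937862643507545628954127995759701627353/10014646650599190067509233131649940057366334653200433090

Values of μ(k) for 1 ≤ k ≤ 139: μ(1) = 1, μ(2) = -1, μ(3) = -1, μ(5) = -1, μ(6) = 1, μ(7) = -1, μ(10) = 1, μ(11) = -1, μ(13) = -1, μ(14) = 1, μ(15) = 1, μ(17) = -1, μ(19) = -1, μ(21) = 1, μ(22) = 1, μ(23) = -1, μ(26) = 1, μ(29) = -1, μ(30) = -1, μ(31) = -1, μ(33) = 1, μ(34) = 1, μ(35) = 1, μ(37) = -1, μ(38) = 1, μ(39) = 1, μ(41) = -1, μ(42) = -1, μ(43) = -1, μ(46) = 1, μ(47) = -1, μ(51) = 1, μ(53) = -1, μ(55) = 1, μ(57) = 1, μ(58) = 1, μ(59) = -1, μ(61) = -1, μ(62) = 1, μ(65) = 1, μ(66) = -1, μ(67) = -1, μ(69) = 1, μ(70) = -1, μ(71) = -1, μ(73) = -1, μ(74) = 1, μ(77) = 1, μ(78) = -1, μ(79) = -1, μ(82) = 1, μ(83) = -1, μ(85) = 1, μ(86) = 1, μ(87) = 1, μ(89) = -1, μ(91) = 1, μ(93) = 1, μ(94) = 1, μ(95) = 1, μ(97) = -1, μ(101) = -1, μ(102) = -1, μ(103) = -1, μ(105) = -1, μ(106) = 1, μ(107) = -1, μ(109) = -1, μ(110) = -1, μ(111) = 1, μ(113) = -1, μ(114) = -1, μ(115) = 1, μ(118) = 1, μ(119) = 1, μ(122) = 1, μ(123) = 1, μ(127) = -1, μ(129) = 1, μ(130) = -1, μ(131) = -1, μ(133) = 1, μ(134) = 1, μ(137) = -1, μ(138) = -1, μ(139) = -1, with μ = 0 on non-squarefree integers. Summing μ(k)/k for k where μ(k) ≠ 0 gives -149232714064150937862643507545628954127995759701627353/10014646650599190067509233131649940057366334653200433090 ≈ -0.0149. (PNT ⟺ this sum → 0 as n → ∞.)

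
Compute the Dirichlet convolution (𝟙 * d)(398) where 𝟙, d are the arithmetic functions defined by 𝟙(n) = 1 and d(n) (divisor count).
(𝟙 * d)(398) = 9

Divisors of 398: [1, 2, 199, 398]. For each d | 398:
  d = 1: 𝟙(1) · d(398/1) = 1 · 4 = 4
  d = 2: 𝟙(2) · d(398/2) = 1 · 2 = 2
  d = 199: 𝟙(199) · d(398/199) = 1 · 2 = 2
  d = 398: 𝟙(398) · d(398/398) = 1 · 1 = 1
Summing: (𝟙 * d)(398) = 4 + 2 + 2 + 1 = 9.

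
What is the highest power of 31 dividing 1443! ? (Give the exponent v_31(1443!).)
v_31(1443!) = 47

Legendre's formula: v_p(n!) = Σ_{k ≥ 1} ⌊n / p^k⌋. For p = 31, n = 1443, the terms are:
  ⌊1443/31^1⌋ = ⌊1443/31⌋ = 46
  ⌊1443/31^2⌋ = ⌊1443/961⌋ = 1
(the next term ⌊1443/31^3⌋ = 0, terminating the sum). Summing: v_31(1443!) = 46 + 1 = 47.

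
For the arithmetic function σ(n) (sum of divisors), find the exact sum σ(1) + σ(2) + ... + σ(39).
Σ_{n ≤ 39} σ(n) = 1252

Compute σ(n) for each 1 ≤ n ≤ 39: σ(1) = 1, σ(2) = 3, σ(3) = 4, σ(4) = 7, σ(5) = 6, σ(6) = 12, σ(7) = 8, σ(8) = 15, σ(9) = 13, σ(10) = 18, σ(11) = 12, σ(12) = 28, σ(13) = 14, σ(14) = 24, σ(15) = 24, σ(16) = 31, σ(17) = 18, σ(18) = 39, σ(19) = 20, σ(20) = 42, σ(21) = 32, σ(22) = 36, σ(23) = 24, σ(24) = 60, σ(25) = 31, σ(26) = 42, σ(27) = 40, σ(28) = 56, σ(29) = 30, σ(30) = 72, σ(31) = 32, σ(32) = 63, σ(33) = 48, σ(34) = 54, σ(35) = 48, σ(36) = 91, σ(37) = 38, σ(38) = 60, σ(39) = 56. Summing all 39 values: 1252. (Average order: Σ_{n ≤ x} σ(n) ~ (π²/12) x². For x = 39, (π²/12)·39² ≈ 1250.97.)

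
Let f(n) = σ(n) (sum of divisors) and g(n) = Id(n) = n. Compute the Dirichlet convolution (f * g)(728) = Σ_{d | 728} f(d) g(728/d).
(σ * Id)(728) = 19845

Divisors of 728: [1, 2, 4, 7, 8, 13, 14, 26, 28, 52, 56, 91, 104, 182, 364, 728]. For each d | 728:
  d = 1: σ(1) · Id(728/1) = 1 · 728 = 728
  d = 2: σ(2) · Id(728/2) = 3 · 364 = 1092
  d = 4: σ(4) · Id(728/4) = 7 · 182 = 1274
  d = 7: σ(7) · Id(728/7) = 8 · 104 = 832
  d = 8: σ(8) · Id(728/8) = 15 · 91 = 1365
  d = 13: σ(13) · Id(728/13) = 14 · 56 = 784
  d = 14: σ(14) · Id(728/14) = 24 · 52 = 1248
  d = 26: σ(26) · Id(728/26) = 42 · 28 = 1176
  d = 28: σ(28) · Id(728/28) = 56 · 26 = 1456
  d = 52: σ(52) · Id(728/52) = 98 · 14 = 1372
  d = 56: σ(56) · Id(728/56) = 120 · 13 = 1560
  d = 91: σ(91) · Id(728/91) = 112 · 8 = 896
  d = 104: σ(104) · Id(728/104) = 210 · 7 = 1470
  d = 182: σ(182) · Id(728/182) = 336 · 4 = 1344
  d = 364: σ(364) · Id(728/364) = 784 · 2 = 1568
  d = 728: σ(728) · Id(728/728) = 1680 · 1 = 1680
Summing: (σ * Id)(728) = 728 + 1092 + 1274 + 832 + 1365 + 784 + 1248 + 1176 + 1456 + 1372 + 1560 + 896 + 1470 + 1344 + 1568 + 1680 = 19845.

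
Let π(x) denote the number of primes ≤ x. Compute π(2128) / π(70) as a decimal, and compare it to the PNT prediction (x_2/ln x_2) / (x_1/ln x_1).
π(2128)/π(70) = 319/19 ≈ 16.7895;  PNT prediction ≈ 16.8544.

π(70) = 19 and π(2128) = 319, so π(2128)/π(70) ≈ 16.7895. The PNT-predicted ratio is (2128/ln(2128)) / (70/ln(70)) ≈ 16.8544. The two agree to within a few percent, as expected.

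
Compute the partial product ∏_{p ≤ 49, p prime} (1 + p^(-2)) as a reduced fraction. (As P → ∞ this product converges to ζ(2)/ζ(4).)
∏ = 101793085732936000000000/67237345888235944242129

The primes p ≤ 49 are [2, 3, 5, 7, 11, 13, 17, 19, 23, 29, 31, 37, 41, 43, 47]. For each, (1 + 1/p^2) = (p^2 + 1)/p^2. Multiplying these fractions over p ∈ [2, 3, 5, 7, 11, 13, 17, 19, 23, 29, 31, 37, 41, 43, 47] gives 101793085732936000000000/67237345888235944242129. (In the limit P → ∞ this tends to ζ(2)/ζ(4).)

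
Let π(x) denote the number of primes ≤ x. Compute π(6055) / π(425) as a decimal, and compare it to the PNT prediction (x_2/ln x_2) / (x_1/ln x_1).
π(6055)/π(425) = 790/82 ≈ 9.6341;  PNT prediction ≈ 9.9010.

π(425) = 82 and π(6055) = 790, so π(6055)/π(425) ≈ 9.6341. The PNT-predicted ratio is (6055/ln(6055)) / (425/ln(425)) ≈ 9.9010. The two agree to within a few percent, as expected.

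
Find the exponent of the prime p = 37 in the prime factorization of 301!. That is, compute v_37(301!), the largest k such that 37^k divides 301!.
v_37(301!) = 8

Legendre's formula: v_p(n!) = Σ_{k ≥ 1} ⌊n / p^k⌋. For p = 37, n = 301, the terms are:
  ⌊301/37^1⌋ = ⌊301/37⌋ = 8
(the next term ⌊301/37^2⌋ = 0, terminating the sum). Summing: v_37(301!) = 8 = 8.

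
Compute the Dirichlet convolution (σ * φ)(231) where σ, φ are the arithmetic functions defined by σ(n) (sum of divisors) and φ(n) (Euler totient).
(σ * φ)(231) = 1848

Divisors of 231: [1, 3, 7, 11, 21, 33, 77, 231]. For each d | 231:
  d = 1: σ(1) · φ(231/1) = 1 · 120 = 120
  d = 3: σ(3) · φ(231/3) = 4 · 60 = 240
  d = 7: σ(7) · φ(231/7) = 8 · 20 = 160
  d = 11: σ(11) · φ(231/11) = 12 · 12 = 144
  d = 21: σ(21) · φ(231/21) = 32 · 10 = 320
  d = 33: σ(33) · φ(231/33) = 48 · 6 = 288
  d = 77: σ(77) · φ(231/77) = 96 · 2 = 192
  d = 231: σ(231) · φ(231/231) = 384 · 1 = 384
Summing: (σ * φ)(231) = 120 + 240 + 160 + 144 + 320 + 288 + 192 + 384 = 1848.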